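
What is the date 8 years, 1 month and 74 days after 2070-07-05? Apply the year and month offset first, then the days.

October 18, 2078

Adding 8 years, 1 month and 74 days from July 5, 2070: first the month/year part, then the days.
+8 years → 2078; month 7 + 1 = 8 → August 2078.
Day 5 is valid in August, giving August 5, 2078.
Now add 74 days from August 5, 2078.
August has 31 days, so 31 − 5 = 26 days remain after August 5, 2078; 74 − 26 = 48 left.
September 2078 has 30 days: 48 − 30 = 18 left.
18 days into October 2078 → October 18, 2078.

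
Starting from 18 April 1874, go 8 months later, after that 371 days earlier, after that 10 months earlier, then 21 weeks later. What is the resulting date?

Adding 8 months from April 18, 1874:
month 4 + 8 = 12 → December 1874.
Day 18 is valid in December, giving December 18, 1874.
Counting back 371 days from December 18, 1874:
Going back 18 days from December 18, 1874 reaches the end of the previous month; 371 − 18 = 353 left.
November 1874 has 30 days: 353 − 30 = 323 left.
October 1874 has 31 days: 323 − 31 = 292 left.
September 1874 has 30 days: 292 − 30 = 262 left.
August 1874 has 31 days: 262 − 31 = 231 left.
July 1874 has 31 days: 231 − 31 = 200 left.
June 1874 has 30 days: 200 − 30 = 170 left.
May 1874 has 31 days: 170 − 31 = 139 left.
April 1874 has 30 days: 139 − 30 = 109 left.
March 1874 has 31 days: 109 − 31 = 78 left.
February 1874 has 28 days (1874 is not a leap year): 78 − 28 = 50 left.
January 1874 has 31 days: 50 − 31 = 19 left.
December 1873 has 31 days; 31 − 19 = 12 → December 12, 1873.
Going back 10 months from December 12, 1873:
month 12 − 10 = 2 → February 1873.
Day 12 is valid in February, giving February 12, 1873.
Advancing 21 weeks (= 147 days) from February 12, 1873:
February has 28 days, so 28 − 12 = 16 days remain after February 12, 1873; 147 − 16 = 131 left.
March 1873 has 31 days: 131 − 31 = 100 left.
April 1873 has 30 days: 100 − 30 = 70 left.
May 1873 has 31 days: 70 − 31 = 39 left.
June 1873 has 30 days: 39 − 30 = 9 left.
9 days into July 1873 → July 9, 1873.

July 9, 1873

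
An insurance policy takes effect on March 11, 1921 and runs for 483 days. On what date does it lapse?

July 7, 1922

Adding 483 days from March 11, 1921.
March has 31 days, so 31 − 11 = 20 days remain after March 11, 1921; 483 − 20 = 463 left.
April 1921 has 30 days: 463 − 30 = 433 left.
May 1921 has 31 days: 433 − 31 = 402 left.
June 1921 has 30 days: 402 − 30 = 372 left.
July 1921 has 31 days: 372 − 31 = 341 left.
August 1921 has 31 days: 341 − 31 = 310 left.
September 1921 has 30 days: 310 − 30 = 280 left.
October 1921 has 31 days: 280 − 31 = 249 left.
November 1921 has 30 days: 249 − 30 = 219 left.
December 1921 has 31 days: 219 − 31 = 188 left.
January 1922 has 31 days: 188 − 31 = 157 left.
February 1922 has 28 days (1922 is not a leap year): 157 − 28 = 129 left.
March 1922 has 31 days: 129 − 31 = 98 left.
April 1922 has 30 days: 98 − 30 = 68 left.
May 1922 has 31 days: 68 − 31 = 37 left.
June 1922 has 30 days: 37 − 30 = 7 left.
7 days into July 1922 → July 7, 1922.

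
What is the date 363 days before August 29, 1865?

Subtracting 363 days from August 29, 1865.
Going back 29 days from August 29, 1865 reaches the end of the previous month; 363 − 29 = 334 left.
July 1865 has 31 days: 334 − 31 = 303 left.
June 1865 has 30 days: 303 − 30 = 273 left.
May 1865 has 31 days: 273 − 31 = 242 left.
April 1865 has 30 days: 242 − 30 = 212 left.
March 1865 has 31 days: 212 − 31 = 181 left.
February 1865 has 28 days (1865 is not a leap year): 181 − 28 = 153 left.
January 1865 has 31 days: 153 − 31 = 122 left.
December 1864 has 31 days: 122 − 31 = 91 left.
November 1864 has 30 days: 91 − 30 = 61 left.
October 1864 has 31 days: 61 − 31 = 30 left.
September 1864 has 30 days: 30 − 30 = 0 left.
August 1864 has 31 days; 31 − 0 = 31 → August 31, 1864.

August 31, 1864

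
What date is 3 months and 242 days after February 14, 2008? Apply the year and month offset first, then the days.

January 11, 2009

Advancing 3 months and 242 days from February 14, 2008: first the month/year part, then the days.
month 2 + 3 = 5 → May 2008.
Day 14 is valid in May, giving May 14, 2008.
Now add 242 days from May 14, 2008.
May has 31 days, so 31 − 14 = 17 days remain after May 14, 2008; 242 − 17 = 225 left.
June 2008 has 30 days: 225 − 30 = 195 left.
July 2008 has 31 days: 195 − 31 = 164 left.
August 2008 has 31 days: 164 − 31 = 133 left.
September 2008 has 30 days: 133 − 30 = 103 left.
October 2008 has 31 days: 103 − 31 = 72 left.
November 2008 has 30 days: 72 − 30 = 42 left.
December 2008 has 31 days: 42 − 31 = 11 left.
11 days into January 2009 → January 11, 2009.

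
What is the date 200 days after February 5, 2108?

Advancing 200 days from February 5, 2108.
February has 29 days, so 29 − 5 = 24 days remain after February 5, 2108; 200 − 24 = 176 left.
March 2108 has 31 days: 176 − 31 = 145 left.
April 2108 has 30 days: 145 − 30 = 115 left.
May 2108 has 31 days: 115 − 31 = 84 left.
June 2108 has 30 days: 84 − 30 = 54 left.
July 2108 has 31 days: 54 − 31 = 23 left.
23 days into August 2108 → August 23, 2108.

August 23, 2108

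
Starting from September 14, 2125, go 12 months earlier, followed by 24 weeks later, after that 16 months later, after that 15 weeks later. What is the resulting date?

Subtracting 12 months from September 14, 2125:
month 9 − 12 = -3, which is month 9 of year 2124 → September 2124.
Day 14 is valid in September, giving September 14, 2124.
Counting forward 24 weeks (= 168 days) from September 14, 2124:
September has 30 days, so 30 − 14 = 16 days remain after September 14, 2124; 168 − 16 = 152 left.
October 2124 has 31 days: 152 − 31 = 121 left.
November 2124 has 30 days: 121 − 30 = 91 left.
December 2124 has 31 days: 91 − 31 = 60 left.
January 2125 has 31 days: 60 − 31 = 29 left.
February 2125 has 28 days (2125 is not a leap year): 29 − 28 = 1 left.
1 day into March 2125 → March 1, 2125.
Counting forward 16 months from March 1, 2125:
month 3 + 16 = 19, which is month 7 of year 2126 → July 2126.
Day 1 is valid in July, giving July 1, 2126.
Advancing 15 weeks (= 105 days) from July 1, 2126:
July has 31 days, so 31 − 1 = 30 days remain after July 1, 2126; 105 − 30 = 75 left.
August 2126 has 31 days: 75 − 31 = 44 left.
September 2126 has 30 days: 44 − 30 = 14 left.
14 days into October 2126 → October 14, 2126.

October 14, 2126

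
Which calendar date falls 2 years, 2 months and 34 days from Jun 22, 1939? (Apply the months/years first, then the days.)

September 25, 1941

Counting forward 2 years, 2 months and 34 days from June 22, 1939: first the month/year part, then the days.
+2 years → 1941; month 6 + 2 = 8 → August 1941.
Day 22 is valid in August, giving August 22, 1941.
Now add 34 days from August 22, 1941.
August has 31 days, so 31 − 22 = 9 days remain after August 22, 1941; 34 − 9 = 25 left.
25 days into September 1941 → September 25, 1941.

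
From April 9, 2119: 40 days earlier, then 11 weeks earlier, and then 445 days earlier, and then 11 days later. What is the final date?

Counting back 40 days from April 9, 2119:
Going back 9 days from April 9, 2119 reaches the end of the previous month; 40 − 9 = 31 left.
March 2119 has 31 days: 31 − 31 = 0 left.
February 2119 has 28 days; 28 − 0 = 28 → February 28, 2119.
Subtracting 11 weeks (= 77 days) from February 28, 2119:
Going back 28 days from February 28, 2119 reaches the end of the previous month; 77 − 28 = 49 left.
January 2119 has 31 days: 49 − 31 = 18 left.
December 2118 has 31 days; 31 − 18 = 13 → December 13, 2118.
Going back 445 days from December 13, 2118:
Going back 13 days from December 13, 2118 reaches the end of the previous month; 445 − 13 = 432 left.
November 2118 has 30 days: 432 − 30 = 402 left.
October 2118 has 31 days: 402 − 31 = 371 left.
September 2118 has 30 days: 371 − 30 = 341 left.
August 2118 has 31 days: 341 − 31 = 310 left.
July 2118 has 31 days: 310 − 31 = 279 left.
June 2118 has 30 days: 279 − 30 = 249 left.
May 2118 has 31 days: 249 − 31 = 218 left.
April 2118 has 30 days: 218 − 30 = 188 left.
March 2118 has 31 days: 188 − 31 = 157 left.
February 2118 has 28 days (2118 is not a leap year): 157 − 28 = 129 left.
January 2118 has 31 days: 129 − 31 = 98 left.
December 2117 has 31 days: 98 − 31 = 67 left.
November 2117 has 30 days: 67 − 30 = 37 left.
October 2117 has 31 days: 37 − 31 = 6 left.
September 2117 has 30 days; 30 − 6 = 24 → September 24, 2117.
Advancing 11 days from September 24, 2117:
September has 30 days, so 30 − 24 = 6 days remain after September 24, 2117; 11 − 6 = 5 left.
5 days into October 2117 → October 5, 2117.

October 5, 2117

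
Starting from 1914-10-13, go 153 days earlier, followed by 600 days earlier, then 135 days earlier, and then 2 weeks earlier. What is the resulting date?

Subtracting 153 days from October 13, 1914:
Going back 13 days from October 13, 1914 reaches the end of the previous month; 153 − 13 = 140 left.
September 1914 has 30 days: 140 − 30 = 110 left.
August 1914 has 31 days: 110 − 31 = 79 left.
July 1914 has 31 days: 79 − 31 = 48 left.
June 1914 has 30 days: 48 − 30 = 18 left.
May 1914 has 31 days; 31 − 18 = 13 → May 13, 1914.
Subtracting 600 days from May 13, 1914:
Going back 13 days from May 13, 1914 reaches the end of the previous month; 600 − 13 = 587 left.
April 1914 has 30 days: 587 − 30 = 557 left.
March 1914 has 31 days: 557 − 31 = 526 left.
February 1914 has 28 days (1914 is not a leap year): 526 − 28 = 498 left.
January 1914 has 31 days: 498 − 31 = 467 left.
December 1913 has 31 days: 467 − 31 = 436 left.
November 1913 has 30 days: 436 − 30 = 406 left.
October 1913 has 31 days: 406 − 31 = 375 left.
September 1913 has 30 days: 375 − 30 = 345 left.
August 1913 has 31 days: 345 − 31 = 314 left.
July 1913 has 31 days: 314 − 31 = 283 left.
June 1913 has 30 days: 283 − 30 = 253 left.
May 1913 has 31 days: 253 − 31 = 222 left.
April 1913 has 30 days: 222 − 30 = 192 left.
March 1913 has 31 days: 192 − 31 = 161 left.
February 1913 has 28 days (1913 is not a leap year): 161 − 28 = 133 left.
January 1913 has 31 days: 133 − 31 = 102 left.
December 1912 has 31 days: 102 − 31 = 71 left.
November 1912 has 30 days: 71 − 30 = 41 left.
October 1912 has 31 days: 41 − 31 = 10 left.
September 1912 has 30 days; 30 − 10 = 20 → September 20, 1912.
Going back 135 days from September 20, 1912:
Going back 20 days from September 20, 1912 reaches the end of the previous month; 135 − 20 = 115 left.
August 1912 has 31 days: 115 − 31 = 84 left.
July 1912 has 31 days: 84 − 31 = 53 left.
June 1912 has 30 days: 53 − 30 = 23 left.
May 1912 has 31 days; 31 − 23 = 8 → May 8, 1912.
Counting back 2 weeks (= 14 days) from May 8, 1912:
Going back 8 days from May 8, 1912 reaches the end of the previous month; 14 − 8 = 6 left.
April 1912 has 30 days; 30 − 6 = 24 → April 24, 1912.

April 24, 1912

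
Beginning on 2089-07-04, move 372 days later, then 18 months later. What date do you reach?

Counting forward 372 days from July 4, 2089:
July has 31 days, so 31 − 4 = 27 days remain after July 4, 2089; 372 − 27 = 345 left.
August 2089 has 31 days: 345 − 31 = 314 left.
September 2089 has 30 days: 314 − 30 = 284 left.
October 2089 has 31 days: 284 − 31 = 253 left.
November 2089 has 30 days: 253 − 30 = 223 left.
December 2089 has 31 days: 223 − 31 = 192 left.
January 2090 has 31 days: 192 − 31 = 161 left.
February 2090 has 28 days (2090 is not a leap year): 161 − 28 = 133 left.
March 2090 has 31 days: 133 − 31 = 102 left.
April 2090 has 30 days: 102 − 30 = 72 left.
May 2090 has 31 days: 72 − 31 = 41 left.
June 2090 has 30 days: 41 − 30 = 11 left.
11 days into July 2090 → July 11, 2090.
Counting forward 18 months from July 11, 2090:
month 7 + 18 = 25, which is month 1 of year 2092 → January 2092.
Day 11 is valid in January, giving January 11, 2092.

January 11, 2092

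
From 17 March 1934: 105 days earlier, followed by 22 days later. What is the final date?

Counting back 105 days from March 17, 1934:
Going back 17 days from March 17, 1934 reaches the end of the previous month; 105 − 17 = 88 left.
February 1934 has 28 days (1934 is not a leap year): 88 − 28 = 60 left.
January 1934 has 31 days: 60 − 31 = 29 left.
December 1933 has 31 days; 31 − 29 = 2 → December 2, 1933.
Advancing 22 days from December 2, 1933:
December has 31 days; 2 + 22 = 24, still in December.

December 24, 1933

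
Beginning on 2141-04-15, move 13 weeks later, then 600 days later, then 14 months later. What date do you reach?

Advancing 13 weeks (= 91 days) from April 15, 2141:
April has 30 days, so 30 − 15 = 15 days remain after April 15, 2141; 91 − 15 = 76 left.
May 2141 has 31 days: 76 − 31 = 45 left.
June 2141 has 30 days: 45 − 30 = 15 left.
15 days into July 2141 → July 15, 2141.
Counting forward 600 days from July 15, 2141:
July has 31 days, so 31 − 15 = 16 days remain after July 15, 2141; 600 − 16 = 584 left.
August 2141 has 31 days: 584 − 31 = 553 left.
September 2141 has 30 days: 553 − 30 = 523 left.
October 2141 has 31 days: 523 − 31 = 492 left.
November 2141 has 30 days: 492 − 30 = 462 left.
December 2141 has 31 days: 462 − 31 = 431 left.
January 2142 has 31 days: 431 − 31 = 400 left.
February 2142 has 28 days (2142 is not a leap year): 400 − 28 = 372 left.
March 2142 has 31 days: 372 − 31 = 341 left.
April 2142 has 30 days: 341 − 30 = 311 left.
May 2142 has 31 days: 311 − 31 = 280 left.
June 2142 has 30 days: 280 − 30 = 250 left.
July 2142 has 31 days: 250 − 31 = 219 left.
August 2142 has 31 days: 219 − 31 = 188 left.
September 2142 has 30 days: 188 − 30 = 158 left.
October 2142 has 31 days: 158 − 31 = 127 left.
November 2142 has 30 days: 127 − 30 = 97 left.
December 2142 has 31 days: 97 − 31 = 66 left.
January 2143 has 31 days: 66 − 31 = 35 left.
February 2143 has 28 days (2143 is not a leap year): 35 − 28 = 7 left.
7 days into March 2143 → March 7, 2143.
Counting forward 14 months from March 7, 2143:
month 3 + 14 = 17, which is month 5 of year 2144 → May 2144.
Day 7 is valid in May, giving May 7, 2144.

May 7, 2144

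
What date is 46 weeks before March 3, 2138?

April 15, 2137

Counting back 46 weeks = 322 days from March 3, 2138.
Going back 3 days from March 3, 2138 reaches the end of the previous month; 322 − 3 = 319 left.
February 2138 has 28 days (2138 is not a leap year): 319 − 28 = 291 left.
January 2138 has 31 days: 291 − 31 = 260 left.
December 2137 has 31 days: 260 − 31 = 229 left.
November 2137 has 30 days: 229 − 30 = 199 left.
October 2137 has 31 days: 199 − 31 = 168 left.
September 2137 has 30 days: 168 − 30 = 138 left.
August 2137 has 31 days: 138 − 31 = 107 left.
July 2137 has 31 days: 107 − 31 = 76 left.
June 2137 has 30 days: 76 − 30 = 46 left.
May 2137 has 31 days: 46 − 31 = 15 left.
April 2137 has 30 days; 30 − 15 = 15 → April 15, 2137.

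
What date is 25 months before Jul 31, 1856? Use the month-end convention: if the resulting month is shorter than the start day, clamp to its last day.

June 30, 1854

Counting back 25 months from July 31, 1856.
month 7 − 25 = -18, which is month 6 of year 1854 → June 1854.
June 1854 has only 30 days and the start was day 31, so the date clamps to June 30, 1854.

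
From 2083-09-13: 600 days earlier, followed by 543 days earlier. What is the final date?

Subtracting 600 days from September 13, 2083:
Going back 13 days from September 13, 2083 reaches the end of the previous month; 600 − 13 = 587 left.
August 2083 has 31 days: 587 − 31 = 556 left.
July 2083 has 31 days: 556 − 31 = 525 left.
June 2083 has 30 days: 525 − 30 = 495 left.
May 2083 has 31 days: 495 − 31 = 464 left.
April 2083 has 30 days: 464 − 30 = 434 left.
March 2083 has 31 days: 434 − 31 = 403 left.
February 2083 has 28 days (2083 is not a leap year): 403 − 28 = 375 left.
January 2083 has 31 days: 375 − 31 = 344 left.
December 2082 has 31 days: 344 − 31 = 313 left.
November 2082 has 30 days: 313 − 30 = 283 left.
October 2082 has 31 days: 283 − 31 = 252 left.
September 2082 has 30 days: 252 − 30 = 222 left.
August 2082 has 31 days: 222 − 31 = 191 left.
July 2082 has 31 days: 191 − 31 = 160 left.
June 2082 has 30 days: 160 − 30 = 130 left.
May 2082 has 31 days: 130 − 31 = 99 left.
April 2082 has 30 days: 99 − 30 = 69 left.
March 2082 has 31 days: 69 − 31 = 38 left.
February 2082 has 28 days (2082 is not a leap year): 38 − 28 = 10 left.
January 2082 has 31 days; 31 − 10 = 21 → January 21, 2082.
Counting back 543 days from January 21, 2082:
Going back 21 days from January 21, 2082 reaches the end of the previous month; 543 − 21 = 522 left.
December 2081 has 31 days: 522 − 31 = 491 left.
November 2081 has 30 days: 491 − 30 = 461 left.
October 2081 has 31 days: 461 − 31 = 430 left.
September 2081 has 30 days: 430 − 30 = 400 left.
August 2081 has 31 days: 400 − 31 = 369 left.
July 2081 has 31 days: 369 − 31 = 338 left.
June 2081 has 30 days: 338 − 30 = 308 left.
May 2081 has 31 days: 308 − 31 = 277 left.
April 2081 has 30 days: 277 − 30 = 247 left.
March 2081 has 31 days: 247 − 31 = 216 left.
February 2081 has 28 days (2081 is not a leap year): 216 − 28 = 188 left.
January 2081 has 31 days: 188 − 31 = 157 left.
December 2080 has 31 days: 157 − 31 = 126 left.
November 2080 has 30 days: 126 − 30 = 96 left.
October 2080 has 31 days: 96 − 31 = 65 left.
September 2080 has 30 days: 65 − 30 = 35 left.
August 2080 has 31 days: 35 − 31 = 4 left.
July 2080 has 31 days; 31 − 4 = 27 → July 27, 2080.

July 27, 2080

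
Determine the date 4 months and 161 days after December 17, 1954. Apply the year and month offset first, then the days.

Advancing 4 months and 161 days from December 17, 1954: first the month/year part, then the days.
month 12 + 4 = 16, which is month 4 of year 1955 → April 1955.
Day 17 is valid in April, giving April 17, 1955.
Now add 161 days from April 17, 1955.
April has 30 days, so 30 − 17 = 13 days remain after April 17, 1955; 161 − 13 = 148 left.
May 1955 has 31 days: 148 − 31 = 117 left.
June 1955 has 30 days: 117 − 30 = 87 left.
July 1955 has 31 days: 87 − 31 = 56 left.
August 1955 has 31 days: 56 − 31 = 25 left.
25 days into September 1955 → September 25, 1955.

September 25, 1955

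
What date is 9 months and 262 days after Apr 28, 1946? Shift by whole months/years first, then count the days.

October 17, 1947

Advancing 9 months and 262 days from April 28, 1946: first the month/year part, then the days.
month 4 + 9 = 13, which is month 1 of year 1947 → January 1947.
Day 28 is valid in January, giving January 28, 1947.
Now add 262 days from January 28, 1947.
January has 31 days, so 31 − 28 = 3 days remain after January 28, 1947; 262 − 3 = 259 left.
February 1947 has 28 days (1947 is not a leap year): 259 − 28 = 231 left.
March 1947 has 31 days: 231 − 31 = 200 left.
April 1947 has 30 days: 200 − 30 = 170 left.
May 1947 has 31 days: 170 − 31 = 139 left.
June 1947 has 30 days: 139 − 30 = 109 left.
July 1947 has 31 days: 109 − 31 = 78 left.
August 1947 has 31 days: 78 − 31 = 47 left.
September 1947 has 30 days: 47 − 30 = 17 left.
17 days into October 1947 → October 17, 1947.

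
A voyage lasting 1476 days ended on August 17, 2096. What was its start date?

August 2, 2092

Counting back 1476 days from August 17, 2096.
Going back 17 days from August 17, 2096 reaches the end of the previous month; 1476 − 17 = 1459 left.
July 2096 has 31 days: 1459 − 31 = 1428 left.
June 2096 has 30 days: 1428 − 30 = 1398 left.
May 2096 has 31 days: 1398 − 31 = 1367 left.
April 2096 has 30 days: 1367 − 30 = 1337 left.
March 2096 has 31 days: 1337 − 31 = 1306 left.
February 2096 has 29 days (2096 is a leap year): 1306 − 29 = 1277 left.
January 2096 has 31 days: 1277 − 31 = 1246 left.
December 2095 has 31 days: 1246 − 31 = 1215 left.
November 2095 has 30 days: 1215 − 30 = 1185 left.
October 2095 has 31 days: 1185 − 31 = 1154 left.
September 2095 has 30 days: 1154 − 30 = 1124 left.
August 2095 has 31 days: 1124 − 31 = 1093 left.
July 2095 has 31 days: 1093 − 31 = 1062 left.
June 2095 has 30 days: 1062 − 30 = 1032 left.
May 2095 has 31 days: 1032 − 31 = 1001 left.
April 2095 has 30 days: 1001 − 30 = 971 left.
March 2095 has 31 days: 971 − 31 = 940 left.
February 2095 has 28 days (2095 is not a leap year): 940 − 28 = 912 left.
January 2095 has 31 days: 912 − 31 = 881 left.
December 2094 has 31 days: 881 − 31 = 850 left.
November 2094 has 30 days: 850 − 30 = 820 left.
October 2094 has 31 days: 820 − 31 = 789 left.
September 2094 has 30 days: 789 − 30 = 759 left.
August 2094 has 31 days: 759 − 31 = 728 left.
July 2094 has 31 days: 728 − 31 = 697 left.
June 2094 has 30 days: 697 − 30 = 667 left.
May 2094 has 31 days: 667 − 31 = 636 left.
April 2094 has 30 days: 636 − 30 = 606 left.
March 2094 has 31 days: 606 − 31 = 575 left.
February 2094 has 28 days (2094 is not a leap year): 575 − 28 = 547 left.
January 2094 has 31 days: 547 − 31 = 516 left.
December 2093 has 31 days: 516 − 31 = 485 left.
November 2093 has 30 days: 485 − 30 = 455 left.
October 2093 has 31 days: 455 − 31 = 424 left.
September 2093 has 30 days: 424 − 30 = 394 left.
August 2093 has 31 days: 394 − 31 = 363 left.
July 2093 has 31 days: 363 − 31 = 332 left.
June 2093 has 30 days: 332 − 30 = 302 left.
May 2093 has 31 days: 302 − 31 = 271 left.
April 2093 has 30 days: 271 − 30 = 241 left.
March 2093 has 31 days: 241 − 31 = 210 left.
February 2093 has 28 days (2093 is not a leap year): 210 − 28 = 182 left.
January 2093 has 31 days: 182 − 31 = 151 left.
December 2092 has 31 days: 151 − 31 = 120 left.
November 2092 has 30 days: 120 − 30 = 90 left.
October 2092 has 31 days: 90 − 31 = 59 left.
September 2092 has 30 days: 59 − 30 = 29 left.
August 2092 has 31 days; 31 − 29 = 2 → August 2, 2092.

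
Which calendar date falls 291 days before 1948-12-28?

March 12, 1948

Counting back 291 days from December 28, 1948.
Going back 28 days from December 28, 1948 reaches the end of the previous month; 291 − 28 = 263 left.
November 1948 has 30 days: 263 − 30 = 233 left.
October 1948 has 31 days: 233 − 31 = 202 left.
September 1948 has 30 days: 202 − 30 = 172 left.
August 1948 has 31 days: 172 − 31 = 141 left.
July 1948 has 31 days: 141 − 31 = 110 left.
June 1948 has 30 days: 110 − 30 = 80 left.
May 1948 has 31 days: 80 − 31 = 49 left.
April 1948 has 30 days: 49 − 30 = 19 left.
March 1948 has 31 days; 31 − 19 = 12 → March 12, 1948.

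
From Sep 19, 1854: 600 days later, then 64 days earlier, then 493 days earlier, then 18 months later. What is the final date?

May 1, 1856

Adding 600 days from September 19, 1854:
September has 30 days, so 30 − 19 = 11 days remain after September 19, 1854; 600 − 11 = 589 left.
October 1854 has 31 days: 589 − 31 = 558 left.
November 1854 has 30 days: 558 − 30 = 528 left.
December 1854 has 31 days: 528 − 31 = 497 left.
January 1855 has 31 days: 497 − 31 = 466 left.
February 1855 has 28 days (1855 is not a leap year): 466 − 28 = 438 left.
March 1855 has 31 days: 438 − 31 = 407 left.
April 1855 has 30 days: 407 − 30 = 377 left.
May 1855 has 31 days: 377 − 31 = 346 left.
June 1855 has 30 days: 346 − 30 = 316 left.
July 1855 has 31 days: 316 − 31 = 285 left.
August 1855 has 31 days: 285 − 31 = 254 left.
September 1855 has 30 days: 254 − 30 = 224 left.
October 1855 has 31 days: 224 − 31 = 193 left.
November 1855 has 30 days: 193 − 30 = 163 left.
December 1855 has 31 days: 163 − 31 = 132 left.
January 1856 has 31 days: 132 − 31 = 101 left.
February 1856 has 29 days (1856 is a leap year): 101 − 29 = 72 left.
March 1856 has 31 days: 72 − 31 = 41 left.
April 1856 has 30 days: 41 − 30 = 11 left.
11 days into May 1856 → May 11, 1856.
Counting back 64 days from May 11, 1856:
Going back 11 days from May 11, 1856 reaches the end of the previous month; 64 − 11 = 53 left.
April 1856 has 30 days: 53 − 30 = 23 left.
March 1856 has 31 days; 31 − 23 = 8 → March 8, 1856.
Going back 493 days from March 8, 1856:
Going back 8 days from March 8, 1856 reaches the end of the previous month; 493 − 8 = 485 left.
February 1856 has 29 days (1856 is a leap year): 485 − 29 = 456 left.
January 1856 has 31 days: 456 − 31 = 425 left.
December 1855 has 31 days: 425 − 31 = 394 left.
November 1855 has 30 days: 394 − 30 = 364 left.
October 1855 has 31 days: 364 − 31 = 333 left.
September 1855 has 30 days: 333 − 30 = 303 left.
August 1855 has 31 days: 303 − 31 = 272 left.
July 1855 has 31 days: 272 − 31 = 241 left.
June 1855 has 30 days: 241 − 30 = 211 left.
May 1855 has 31 days: 211 − 31 = 180 left.
April 1855 has 30 days: 180 − 30 = 150 left.
March 1855 has 31 days: 150 − 31 = 119 left.
February 1855 has 28 days (1855 is not a leap year): 119 − 28 = 91 left.
January 1855 has 31 days: 91 − 31 = 60 left.
December 1854 has 31 days: 60 − 31 = 29 left.
November 1854 has 30 days; 30 − 29 = 1 → November 1, 1854.
Adding 18 months from November 1, 1854:
month 11 + 18 = 29, which is month 5 of year 1856 → May 1856.
Day 1 is valid in May, giving May 1, 1856.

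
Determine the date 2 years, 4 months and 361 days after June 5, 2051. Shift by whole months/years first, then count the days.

Advancing 2 years, 4 months and 361 days from June 5, 2051: first the month/year part, then the days.
+2 years → 2053; month 6 + 4 = 10 → October 2053.
Day 5 is valid in October, giving October 5, 2053.
Now add 361 days from October 5, 2053.
October has 31 days, so 31 − 5 = 26 days remain after October 5, 2053; 361 − 26 = 335 left.
November 2053 has 30 days: 335 − 30 = 305 left.
December 2053 has 31 days: 305 − 31 = 274 left.
January 2054 has 31 days: 274 − 31 = 243 left.
February 2054 has 28 days (2054 is not a leap year): 243 − 28 = 215 left.
March 2054 has 31 days: 215 − 31 = 184 left.
April 2054 has 30 days: 184 − 30 = 154 left.
May 2054 has 31 days: 154 − 31 = 123 left.
June 2054 has 30 days: 123 − 30 = 93 left.
July 2054 has 31 days: 93 − 31 = 62 left.
August 2054 has 31 days: 62 − 31 = 31 left.
September 2054 has 30 days: 31 − 30 = 1 left.
1 day into October 2054 → October 1, 2054.

October 1, 2054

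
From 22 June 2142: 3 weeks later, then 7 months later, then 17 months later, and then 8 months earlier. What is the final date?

November 13, 2143

Adding 3 weeks (= 21 days) from June 22, 2142:
June has 30 days, so 30 − 22 = 8 days remain after June 22, 2142; 21 − 8 = 13 left.
13 days into July 2142 → July 13, 2142.
Adding 7 months from July 13, 2142:
month 7 + 7 = 14, which is month 2 of year 2143 → February 2143.
Day 13 is valid in February, giving February 13, 2143.
Counting forward 17 months from February 13, 2143:
month 2 + 17 = 19, which is month 7 of year 2144 → July 2144.
Day 13 is valid in July, giving July 13, 2144.
Going back 8 months from July 13, 2144:
month 7 − 8 = -1, which is month 11 of year 2143 → November 2143.
Day 13 is valid in November, giving November 13, 2143.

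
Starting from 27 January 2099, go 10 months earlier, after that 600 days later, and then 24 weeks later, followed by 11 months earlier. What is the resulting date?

June 4, 2099

Subtracting 10 months from January 27, 2099:
month 1 − 10 = -9, which is month 3 of year 2098 → March 2098.
Day 27 is valid in March, giving March 27, 2098.
Advancing 600 days from March 27, 2098:
March has 31 days, so 31 − 27 = 4 days remain after March 27, 2098; 600 − 4 = 596 left.
April 2098 has 30 days: 596 − 30 = 566 left.
May 2098 has 31 days: 566 − 31 = 535 left.
June 2098 has 30 days: 535 − 30 = 505 left.
July 2098 has 31 days: 505 − 31 = 474 left.
August 2098 has 31 days: 474 − 31 = 443 left.
September 2098 has 30 days: 443 − 30 = 413 left.
October 2098 has 31 days: 413 − 31 = 382 left.
November 2098 has 30 days: 382 − 30 = 352 left.
December 2098 has 31 days: 352 − 31 = 321 left.
January 2099 has 31 days: 321 − 31 = 290 left.
February 2099 has 28 days (2099 is not a leap year): 290 − 28 = 262 left.
March 2099 has 31 days: 262 − 31 = 231 left.
April 2099 has 30 days: 231 − 30 = 201 left.
May 2099 has 31 days: 201 − 31 = 170 left.
June 2099 has 30 days: 170 − 30 = 140 left.
July 2099 has 31 days: 140 − 31 = 109 left.
August 2099 has 31 days: 109 − 31 = 78 left.
September 2099 has 30 days: 78 − 30 = 48 left.
October 2099 has 31 days: 48 − 31 = 17 left.
17 days into November 2099 → November 17, 2099.
Counting forward 24 weeks (= 168 days) from November 17, 2099:
November has 30 days, so 30 − 17 = 13 days remain after November 17, 2099; 168 − 13 = 155 left.
December 2099 has 31 days: 155 − 31 = 124 left.
January 2100 has 31 days: 124 − 31 = 93 left.
February 2100 has 28 days (2100 is not a leap year (divisible by 100 but not 400)): 93 − 28 = 65 left.
March 2100 has 31 days: 65 − 31 = 34 left.
April 2100 has 30 days: 34 − 30 = 4 left.
4 days into May 2100 → May 4, 2100.
Subtracting 11 months from May 4, 2100:
month 5 − 11 = -6, which is month 6 of year 2099 → June 2099.
Day 4 is valid in June, giving June 4, 2099.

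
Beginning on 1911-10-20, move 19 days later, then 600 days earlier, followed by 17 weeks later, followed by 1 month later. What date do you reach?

Adding 19 days from October 20, 1911:
October has 31 days, so 31 − 20 = 11 days remain after October 20, 1911; 19 − 11 = 8 left.
8 days into November 1911 → November 8, 1911.
Subtracting 600 days from November 8, 1911:
Going back 8 days from November 8, 1911 reaches the end of the previous month; 600 − 8 = 592 left.
October 1911 has 31 days: 592 − 31 = 561 left.
September 1911 has 30 days: 561 − 30 = 531 left.
August 1911 has 31 days: 531 − 31 = 500 left.
July 1911 has 31 days: 500 − 31 = 469 left.
June 1911 has 30 days: 469 − 30 = 439 left.
May 1911 has 31 days: 439 − 31 = 408 left.
April 1911 has 30 days: 408 − 30 = 378 left.
March 1911 has 31 days: 378 − 31 = 347 left.
February 1911 has 28 days (1911 is not a leap year): 347 − 28 = 319 left.
January 1911 has 31 days: 319 − 31 = 288 left.
December 1910 has 31 days: 288 − 31 = 257 left.
November 1910 has 30 days: 257 − 30 = 227 left.
October 1910 has 31 days: 227 − 31 = 196 left.
September 1910 has 30 days: 196 − 30 = 166 left.
August 1910 has 31 days: 166 − 31 = 135 left.
July 1910 has 31 days: 135 − 31 = 104 left.
June 1910 has 30 days: 104 − 30 = 74 left.
May 1910 has 31 days: 74 − 31 = 43 left.
April 1910 has 30 days: 43 − 30 = 13 left.
March 1910 has 31 days; 31 − 13 = 18 → March 18, 1910.
Adding 17 weeks (= 119 days) from March 18, 1910:
March has 31 days, so 31 − 18 = 13 days remain after March 18, 1910; 119 − 13 = 106 left.
April 1910 has 30 days: 106 − 30 = 76 left.
May 1910 has 31 days: 76 − 31 = 45 left.
June 1910 has 30 days: 45 − 30 = 15 left.
15 days into July 1910 → July 15, 1910.
Counting forward 1 month from July 15, 1910:
month 7 + 1 = 8 → August 1910.
Day 15 is valid in August, giving August 15, 1910.

August 15, 1910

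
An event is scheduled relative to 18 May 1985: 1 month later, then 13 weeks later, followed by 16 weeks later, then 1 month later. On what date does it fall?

February 7, 1986

Adding 1 month from May 18, 1985:
month 5 + 1 = 6 → June 1985.
Day 18 is valid in June, giving June 18, 1985.
Adding 13 weeks (= 91 days) from June 18, 1985:
June has 30 days, so 30 − 18 = 12 days remain after June 18, 1985; 91 − 12 = 79 left.
July 1985 has 31 days: 79 − 31 = 48 left.
August 1985 has 31 days: 48 − 31 = 17 left.
17 days into September 1985 → September 17, 1985.
Advancing 16 weeks (= 112 days) from September 17, 1985:
September has 30 days, so 30 − 17 = 13 days remain after September 17, 1985; 112 − 13 = 99 left.
October 1985 has 31 days: 99 − 31 = 68 left.
November 1985 has 30 days: 68 − 30 = 38 left.
December 1985 has 31 days: 38 − 31 = 7 left.
7 days into January 1986 → January 7, 1986.
Adding 1 month from January 7, 1986:
month 1 + 1 = 2 → February 1986.
Day 7 is valid in February, giving February 7, 1986.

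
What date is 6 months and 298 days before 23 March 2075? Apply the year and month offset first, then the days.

Subtracting 6 months and 298 days from March 23, 2075: first the month/year part, then the days.
month 3 − 6 = -3, which is month 9 of year 2074 → September 2074.
Day 23 is valid in September, giving September 23, 2074.
Now subtract 298 days from September 23, 2074.
Going back 23 days from September 23, 2074 reaches the end of the previous month; 298 − 23 = 275 left.
August 2074 has 31 days: 275 − 31 = 244 left.
July 2074 has 31 days: 244 − 31 = 213 left.
June 2074 has 30 days: 213 − 30 = 183 left.
May 2074 has 31 days: 183 − 31 = 152 left.
April 2074 has 30 days: 152 − 30 = 122 left.
March 2074 has 31 days: 122 − 31 = 91 left.
February 2074 has 28 days (2074 is not a leap year): 91 − 28 = 63 left.
January 2074 has 31 days: 63 − 31 = 32 left.
December 2073 has 31 days: 32 − 31 = 1 left.
November 2073 has 30 days; 30 − 1 = 29 → November 29, 2073.

November 29, 2073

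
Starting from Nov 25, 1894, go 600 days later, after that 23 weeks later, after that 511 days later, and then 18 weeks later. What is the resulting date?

Counting forward 600 days from November 25, 1894:
November has 30 days, so 30 − 25 = 5 days remain after November 25, 1894; 600 − 5 = 595 left.
December 1894 has 31 days: 595 − 31 = 564 left.
January 1895 has 31 days: 564 − 31 = 533 left.
February 1895 has 28 days (1895 is not a leap year): 533 − 28 = 505 left.
March 1895 has 31 days: 505 − 31 = 474 left.
April 1895 has 30 days: 474 − 30 = 444 left.
May 1895 has 31 days: 444 − 31 = 413 left.
June 1895 has 30 days: 413 − 30 = 383 left.
July 1895 has 31 days: 383 − 31 = 352 left.
August 1895 has 31 days: 352 − 31 = 321 left.
September 1895 has 30 days: 321 − 30 = 291 left.
October 1895 has 31 days: 291 − 31 = 260 left.
November 1895 has 30 days: 260 − 30 = 230 left.
December 1895 has 31 days: 230 − 31 = 199 left.
January 1896 has 31 days: 199 − 31 = 168 left.
February 1896 has 29 days (1896 is a leap year): 168 − 29 = 139 left.
March 1896 has 31 days: 139 − 31 = 108 left.
April 1896 has 30 days: 108 − 30 = 78 left.
May 1896 has 31 days: 78 − 31 = 47 left.
June 1896 has 30 days: 47 − 30 = 17 left.
17 days into July 1896 → July 17, 1896.
Adding 23 weeks (= 161 days) from July 17, 1896:
July has 31 days, so 31 − 17 = 14 days remain after July 17, 1896; 161 − 14 = 147 left.
August 1896 has 31 days: 147 − 31 = 116 left.
September 1896 has 30 days: 116 − 30 = 86 left.
October 1896 has 31 days: 86 − 31 = 55 left.
November 1896 has 30 days: 55 − 30 = 25 left.
25 days into December 1896 → December 25, 1896.
Counting forward 511 days from December 25, 1896:
December has 31 days, so 31 − 25 = 6 days remain after December 25, 1896; 511 − 6 = 505 left.
January 1897 has 31 days: 505 − 31 = 474 left.
February 1897 has 28 days (1897 is not a leap year): 474 − 28 = 446 left.
March 1897 has 31 days: 446 − 31 = 415 left.
April 1897 has 30 days: 415 − 30 = 385 left.
May 1897 has 31 days: 385 − 31 = 354 left.
June 1897 has 30 days: 354 − 30 = 324 left.
July 1897 has 31 days: 324 − 31 = 293 left.
August 1897 has 31 days: 293 − 31 = 262 left.
September 1897 has 30 days: 262 − 30 = 232 left.
October 1897 has 31 days: 232 − 31 = 201 left.
November 1897 has 30 days: 201 − 30 = 171 left.
December 1897 has 31 days: 171 − 31 = 140 left.
January 1898 has 31 days: 140 − 31 = 109 left.
February 1898 has 28 days (1898 is not a leap year): 109 − 28 = 81 left.
March 1898 has 31 days: 81 − 31 = 50 left.
April 1898 has 30 days: 50 − 30 = 20 left.
20 days into May 1898 → May 20, 1898.
Counting forward 18 weeks (= 126 days) from May 20, 1898:
May has 31 days, so 31 − 20 = 11 days remain after May 20, 1898; 126 − 11 = 115 left.
June 1898 has 30 days: 115 − 30 = 85 left.
July 1898 has 31 days: 85 − 31 = 54 left.
August 1898 has 31 days: 54 − 31 = 23 left.
23 days into September 1898 → September 23, 1898.

September 23, 1898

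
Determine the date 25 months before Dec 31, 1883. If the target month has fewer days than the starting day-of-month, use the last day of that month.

Subtracting 25 months from December 31, 1883.
month 12 − 25 = -13, which is month 11 of year 1881 → November 1881.
November 1881 has only 30 days and the start was day 31, so the date clamps to November 30, 1881.

November 30, 1881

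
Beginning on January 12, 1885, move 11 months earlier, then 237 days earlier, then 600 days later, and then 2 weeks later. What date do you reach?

Going back 11 months from January 12, 1885:
month 1 − 11 = -10, which is month 2 of year 1884 → February 1884.
Day 12 is valid in February, giving February 12, 1884.
Subtracting 237 days from February 12, 1884:
Going back 12 days from February 12, 1884 reaches the end of the previous month; 237 − 12 = 225 left.
January 1884 has 31 days: 225 − 31 = 194 left.
December 1883 has 31 days: 194 − 31 = 163 left.
November 1883 has 30 days: 163 − 30 = 133 left.
October 1883 has 31 days: 133 − 31 = 102 left.
September 1883 has 30 days: 102 − 30 = 72 left.
August 1883 has 31 days: 72 − 31 = 41 left.
July 1883 has 31 days: 41 − 31 = 10 left.
June 1883 has 30 days; 30 − 10 = 20 → June 20, 1883.
Counting forward 600 days from June 20, 1883:
June has 30 days, so 30 − 20 = 10 days remain after June 20, 1883; 600 − 10 = 590 left.
July 1883 has 31 days: 590 − 31 = 559 left.
August 1883 has 31 days: 559 − 31 = 528 left.
September 1883 has 30 days: 528 − 30 = 498 left.
October 1883 has 31 days: 498 − 31 = 467 left.
November 1883 has 30 days: 467 − 30 = 437 left.
December 1883 has 31 days: 437 − 31 = 406 left.
January 1884 has 31 days: 406 − 31 = 375 left.
February 1884 has 29 days (1884 is a leap year): 375 − 29 = 346 left.
March 1884 has 31 days: 346 − 31 = 315 left.
April 1884 has 30 days: 315 − 30 = 285 left.
May 1884 has 31 days: 285 − 31 = 254 left.
June 1884 has 30 days: 254 − 30 = 224 left.
July 1884 has 31 days: 224 − 31 = 193 left.
August 1884 has 31 days: 193 − 31 = 162 left.
September 1884 has 30 days: 162 − 30 = 132 left.
October 1884 has 31 days: 132 − 31 = 101 left.
November 1884 has 30 days: 101 − 30 = 71 left.
December 1884 has 31 days: 71 − 31 = 40 left.
January 1885 has 31 days: 40 − 31 = 9 left.
9 days into February 1885 → February 9, 1885.
Adding 2 weeks (= 14 days) from February 9, 1885:
February has 28 days; 9 + 14 = 23, still in February.

February 23, 1885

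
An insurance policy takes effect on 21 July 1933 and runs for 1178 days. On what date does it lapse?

Advancing 1178 days from July 21, 1933.
July has 31 days, so 31 − 21 = 10 days remain after July 21, 1933; 1178 − 10 = 1168 left.
August 1933 has 31 days: 1168 − 31 = 1137 left.
September 1933 has 30 days: 1137 − 30 = 1107 left.
October 1933 has 31 days: 1107 − 31 = 1076 left.
November 1933 has 30 days: 1076 − 30 = 1046 left.
December 1933 has 31 days: 1046 − 31 = 1015 left.
January 1934 has 31 days: 1015 − 31 = 984 left.
February 1934 has 28 days (1934 is not a leap year): 984 − 28 = 956 left.
March 1934 has 31 days: 956 − 31 = 925 left.
April 1934 has 30 days: 925 − 30 = 895 left.
May 1934 has 31 days: 895 − 31 = 864 left.
June 1934 has 30 days: 864 − 30 = 834 left.
July 1934 has 31 days: 834 − 31 = 803 left.
August 1934 has 31 days: 803 − 31 = 772 left.
September 1934 has 30 days: 772 − 30 = 742 left.
October 1934 has 31 days: 742 − 31 = 711 left.
November 1934 has 30 days: 711 − 30 = 681 left.
December 1934 has 31 days: 681 − 31 = 650 left.
January 1935 has 31 days: 650 − 31 = 619 left.
February 1935 has 28 days (1935 is not a leap year): 619 − 28 = 591 left.
March 1935 has 31 days: 591 − 31 = 560 left.
April 1935 has 30 days: 560 − 30 = 530 left.
May 1935 has 31 days: 530 − 31 = 499 left.
June 1935 has 30 days: 499 − 30 = 469 left.
July 1935 has 31 days: 469 − 31 = 438 left.
August 1935 has 31 days: 438 − 31 = 407 left.
September 1935 has 30 days: 407 − 30 = 377 left.
October 1935 has 31 days: 377 − 31 = 346 left.
November 1935 has 30 days: 346 − 30 = 316 left.
December 1935 has 31 days: 316 − 31 = 285 left.
January 1936 has 31 days: 285 − 31 = 254 left.
February 1936 has 29 days (1936 is a leap year): 254 − 29 = 225 left.
March 1936 has 31 days: 225 − 31 = 194 left.
April 1936 has 30 days: 194 − 30 = 164 left.
May 1936 has 31 days: 164 − 31 = 133 left.
June 1936 has 30 days: 133 − 30 = 103 left.
July 1936 has 31 days: 103 − 31 = 72 left.
August 1936 has 31 days: 72 − 31 = 41 left.
September 1936 has 30 days: 41 − 30 = 11 left.
11 days into October 1936 → October 11, 1936.

October 11, 1936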